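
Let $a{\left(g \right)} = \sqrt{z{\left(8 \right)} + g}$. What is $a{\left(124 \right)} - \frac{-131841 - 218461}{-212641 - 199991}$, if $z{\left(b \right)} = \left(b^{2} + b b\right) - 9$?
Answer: $- \frac{175151}{206316} + 9 \sqrt{3} \approx 14.74$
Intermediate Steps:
$z{\left(b \right)} = -9 + 2 b^{2}$ ($z{\left(b \right)} = \left(b^{2} + b^{2}\right) - 9 = 2 b^{2} - 9 = -9 + 2 b^{2}$)
$a{\left(g \right)} = \sqrt{119 + g}$ ($a{\left(g \right)} = \sqrt{\left(-9 + 2 \cdot 8^{2}\right) + g} = \sqrt{\left(-9 + 2 \cdot 64\right) + g} = \sqrt{\left(-9 + 128\right) + g} = \sqrt{119 + g}$)
$a{\left(124 \right)} - \frac{-131841 - 218461}{-212641 - 199991} = \sqrt{119 + 124} - \frac{-131841 - 218461}{-212641 - 199991} = \sqrt{243} - - \frac{350302}{-412632} = 9 \sqrt{3} - \left(-350302\right) \left(- \frac{1}{412632}\right) = 9 \sqrt{3} - \frac{175151}{206316} = - \frac{175151}{206316} + 9 \sqrt{3}$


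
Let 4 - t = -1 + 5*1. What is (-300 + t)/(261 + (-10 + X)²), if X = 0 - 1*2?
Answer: -20/27 ≈ -0.74074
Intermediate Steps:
X = -2 (X = 0 - 2 = -2)
t = 0 (t = 4 - (-1 + 5*1) = 4 - (-1 + 5) = 4 - 1*4 = 4 - 4 = 0)
(-300 + t)/(261 + (-10 + X)²) = (-300 + 0)/(261 + (-10 - 2)²) = -300/(261 + (-12)²) = -300/(261 + 144) = -300/405 = -300*1/405 = -20/27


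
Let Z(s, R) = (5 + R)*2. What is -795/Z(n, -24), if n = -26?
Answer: 795/38 ≈ 20.921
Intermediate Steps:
Z(s, R) = 10 + 2*R
-795/Z(n, -24) = -795/(10 + 2*(-24)) = -795/(10 - 48) = -795/(-38) = -795*(-1/38) = 795/38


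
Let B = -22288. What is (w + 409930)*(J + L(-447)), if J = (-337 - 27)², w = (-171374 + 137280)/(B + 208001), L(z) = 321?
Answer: 10111264706300732/185713 ≈ 5.4446e+10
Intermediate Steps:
w = -34094/185713 (w = (-171374 + 137280)/(-22288 + 208001) = -34094/185713 ≈ -0.18358)
J = 132496 (J = (-364)² = 132496)
(w + 409930)*(J + L(-447)) = (-34094/185713 + 409930)*(132496 + 321) = (76129295996/185713)*132817 = 10111264706300732/185713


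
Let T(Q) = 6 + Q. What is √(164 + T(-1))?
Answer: 13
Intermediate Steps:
√(164 + T(-1)) = √(164 + (6 - 1)) = √(164 + 5) = √169 = 13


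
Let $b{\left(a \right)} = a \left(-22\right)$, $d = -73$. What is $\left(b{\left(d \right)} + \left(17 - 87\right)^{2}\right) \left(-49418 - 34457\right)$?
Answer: $-545690750$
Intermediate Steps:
$b{\left(a \right)} = - 22 a$
$\left(b{\left(d \right)} + \left(17 - 87\right)^{2}\right) \left(-49418 - 34457\right) = \left(\left(-22\right) \left(-73\right) + \left(17 - 87\right)^{2}\right) \left(-49418 - 34457\right) = \left(1606 + \left(-70\right)^{2}\right) \left(-49418 - 34457\right) = \left(1606 + 4900\right) \left(-49418 - 34457\right) = 6506 \left(-83875\right) = -545690750$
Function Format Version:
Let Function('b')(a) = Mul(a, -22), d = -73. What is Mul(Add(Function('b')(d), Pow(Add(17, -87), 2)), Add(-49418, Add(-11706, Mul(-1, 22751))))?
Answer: -545690750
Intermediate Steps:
Function('b')(a) = Mul(-22, a)
Mul(Add(Function('b')(d), Pow(Add(17, -87), 2)), Add(-49418, Add(-11706, Mul(-1, 22751)))) = Mul(Add(Mul(-22, -73), Pow(Add(17, -87), 2)), Add(-49418, Add(-11706, Mul(-1, 22751)))) = Mul(Add(1606, Pow(-70, 2)), Add(-49418, Add(-11706, -22751))) = Mul(Add(1606, 4900), Add(-49418, -34457)) = Mul(6506, -83875) = -545690750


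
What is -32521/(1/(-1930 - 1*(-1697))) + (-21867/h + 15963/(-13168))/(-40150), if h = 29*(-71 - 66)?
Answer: 15916359684924309143/2100506029600 ≈ 7.5774e+6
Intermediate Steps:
h = -3973 (h = 29*(-137) = -3973)
-32521/(1/(-1930 - 1*(-1697))) + (-21867/h + 15963/(-13168))/(-40150) = -32521/(1/(-1930 - 1*(-1697))) + (-21867/(-3973) + 15963/(-13168))/(-40150) = -32521/(1/(-1930 + 1697)) + (-21867*(-1/3973) + 15963*(-1/13168))*(-1/40150) = -32521/(1/(-233)) + (21867/3973 - 15963/13168)*(-1/40150) = -32521/(-1/233) + (224523657/52316464)*(-1/40150) = -32521*(-233) - 224523657/2100506029600 = 7577393 - 224523657/2100506029600 = 15916359684924309143/2100506029600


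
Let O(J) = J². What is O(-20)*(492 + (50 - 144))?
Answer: 159200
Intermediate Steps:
O(-20)*(492 + (50 - 144)) = (-20)²*(492 + (50 - 144)) = 400*(492 - 94) = 400*398 = 159200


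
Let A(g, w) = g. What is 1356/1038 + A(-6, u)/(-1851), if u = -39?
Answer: 139788/106741 ≈ 1.3096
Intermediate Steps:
1356/1038 + A(-6, u)/(-1851) = 1356/1038 - 6/(-1851) = 1356*(1/1038) - 6*(-1/1851) = 226/173 + 2/617 = 139788/106741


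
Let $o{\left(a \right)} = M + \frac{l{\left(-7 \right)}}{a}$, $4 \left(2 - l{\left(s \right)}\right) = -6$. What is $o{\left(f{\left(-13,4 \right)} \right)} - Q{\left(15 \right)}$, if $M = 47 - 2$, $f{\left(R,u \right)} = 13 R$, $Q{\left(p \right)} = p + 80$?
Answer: $- \frac{16907}{338} \approx -50.021$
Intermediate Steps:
$Q{\left(p \right)} = 80 + p$
$l{\left(s \right)} = \frac{7}{2}$ ($l{\left(s \right)} = 2 - - \frac{3}{2} = 2 + \frac{3}{2} = \frac{7}{2}$)
$M = 45$ ($M = 47 - 2 = 45$)
$o{\left(a \right)} = 45 + \frac{7}{2 a}$
$o{\left(f{\left(-13,4 \right)} \right)} - Q{\left(15 \right)} = \left(45 + \frac{7}{2 \cdot 13 \left(-13\right)}\right) - \left(80 + 15\right) = \left(45 + \frac{7}{2 \left(-169\right)}\right) - 95 = \left(45 + \frac{7}{2} \left(- \frac{1}{169}\right)\right) - 95 = \left(45 - \frac{7}{338}\right) - 95 = \frac{15203}{338} - 95 = - \frac{16907}{338}$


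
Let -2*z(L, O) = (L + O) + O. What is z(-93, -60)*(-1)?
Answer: -213/2 ≈ -106.50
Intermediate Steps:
z(L, O) = -O - L/2 (z(L, O) = -((L + O) + O)/2 = -(L + 2*O)/2 = -O - L/2)
z(-93, -60)*(-1) = (-1*(-60) - ½*(-93))*(-1) = (60 + 93/2)*(-1) = (213/2)*(-1) = -213/2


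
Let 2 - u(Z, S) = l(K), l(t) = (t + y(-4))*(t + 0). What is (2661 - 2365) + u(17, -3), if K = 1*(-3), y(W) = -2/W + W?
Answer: 557/2 ≈ 278.50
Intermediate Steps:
y(W) = W - 2/W
K = -3
l(t) = t*(-7/2 + t) (l(t) = (t + (-4 - 2/(-4)))*(t + 0) = (t + (-4 - 2*(-1/4)))*t = (t + (-4 + 1/2))*t = (t - 7/2)*t = (-7/2 + t)*t = t*(-7/2 + t))
u(Z, S) = -35/2 (u(Z, S) = 2 - (-3)*(-7 + 2*(-3))/2 = 2 - (-3)*(-7 - 6)/2 = 2 - (-3)*(-13)/2 = 2 - 1*39/2 = 2 - 39/2 = -35/2)
(2661 - 2365) + u(17, -3) = (2661 - 2365) - 35/2 = 296 - 35/2 = 557/2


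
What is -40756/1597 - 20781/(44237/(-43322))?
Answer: 1435935424582/70646489 ≈ 20326.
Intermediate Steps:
-40756/1597 - 20781/(44237/(-43322)) = -40756*1/1597 - 20781/(44237*(-1/43322)) = -40756/1597 - 20781/(-44237/43322) = -40756/1597 - 20781*(-43322/44237) = -40756/1597 + 900274482/44237 = 1435935424582/70646489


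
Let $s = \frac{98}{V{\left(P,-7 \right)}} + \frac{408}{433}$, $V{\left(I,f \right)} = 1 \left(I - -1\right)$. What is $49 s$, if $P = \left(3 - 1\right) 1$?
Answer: $\frac{2139242}{1299} \approx 1646.8$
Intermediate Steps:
$P = 2$ ($P = 2 \cdot 1 = 2$)
$V{\left(I,f \right)} = 1 + I$ ($V{\left(I,f \right)} = 1 \left(I + 1\right) = 1 \left(1 + I\right) = 1 + I$)
$s = \frac{43658}{1299}$ ($s = \frac{98}{1 + 2} + \frac{408}{433} = \frac{98}{3} + 408 \cdot \frac{1}{433} = 98 \cdot \frac{1}{3} + \frac{408}{433} = \frac{98}{3} + \frac{408}{433} = \frac{43658}{1299} \approx 33.609$)
$49 s = 49 \cdot \frac{43658}{1299} = \frac{2139242}{1299}$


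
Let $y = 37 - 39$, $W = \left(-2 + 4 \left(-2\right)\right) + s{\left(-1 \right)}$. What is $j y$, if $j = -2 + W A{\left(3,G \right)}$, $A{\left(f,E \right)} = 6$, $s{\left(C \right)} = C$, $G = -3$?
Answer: $136$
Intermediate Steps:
$W = -11$ ($W = \left(-2 + 4 \left(-2\right)\right) - 1 = \left(-2 - 8\right) - 1 = -10 - 1 = -11$)
$y = -2$ ($y = 37 - 39 = -2$)
$j = -68$ ($j = -2 - 66 = -68$)
$j y = \left(-68\right) \left(-2\right) = 136$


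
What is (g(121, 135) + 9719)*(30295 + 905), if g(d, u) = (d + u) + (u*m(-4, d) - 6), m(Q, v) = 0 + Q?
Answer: 294184800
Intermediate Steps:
m(Q, v) = Q
g(d, u) = -6 + d - 3*u (g(d, u) = (d + u) + (u*(-4) - 6) = (d + u) + (-4*u - 6) = (d + u) + (-6 - 4*u) = -6 + d - 3*u)
(g(121, 135) + 9719)*(30295 + 905) = ((-6 + 121 - 3*135) + 9719)*(30295 + 905) = ((-6 + 121 - 405) + 9719)*31200 = (-290 + 9719)*31200 = 9429*31200 = 294184800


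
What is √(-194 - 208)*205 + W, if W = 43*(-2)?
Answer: -86 + 205*I*√402 ≈ -86.0 + 4110.2*I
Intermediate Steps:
W = -86
√(-194 - 208)*205 + W = √(-194 - 208)*205 - 86 = √(-402)*205 - 86 = (I*√402)*205 - 86 = 205*I*√402 - 86 = -86 + 205*I*√402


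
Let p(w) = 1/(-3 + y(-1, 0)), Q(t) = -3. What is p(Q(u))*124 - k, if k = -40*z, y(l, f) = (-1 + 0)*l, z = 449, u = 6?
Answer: 17898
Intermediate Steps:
y(l, f) = -l
p(w) = -½ (p(w) = 1/(-3 - 1*(-1)) = 1/(-3 + 1) = 1/(-2) = -½)
k = -17960 (k = -40*449 = -17960)
p(Q(u))*124 - k = -½*124 - 1*(-17960) = -62 + 17960 = 17898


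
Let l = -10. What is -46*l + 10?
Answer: 470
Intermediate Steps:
-46*l + 10 = -46*(-10) + 10 = 460 + 10 = 470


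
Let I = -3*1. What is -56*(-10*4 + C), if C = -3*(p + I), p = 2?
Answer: 2072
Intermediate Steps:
I = -3
C = 3 (C = -3*(2 - 3) = -3*(-1) = 3)
-56*(-10*4 + C) = -56*(-10*4 + 3) = -56*(-40 + 3) = -56*(-37) = 2072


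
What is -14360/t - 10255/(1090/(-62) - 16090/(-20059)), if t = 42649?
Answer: 54363345053791/88994516777 ≈ 610.86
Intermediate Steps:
-14360/t - 10255/(1090/(-62) - 16090/(-20059)) = -14360/42649 - 10255/(1090/(-62) - 16090/(-20059)) = -14360*1/42649 - 10255/(1090*(-1/62) - 16090*(-1/20059)) = -14360/42649 - 10255/(-545/31 + 16090/20059) = -14360/42649 - 10255/(-10433365/621829) = -14360/42649 - 10255*(-621829/10433365) = -14360/42649 + 1275371279/2086673 = 54363345053791/88994516777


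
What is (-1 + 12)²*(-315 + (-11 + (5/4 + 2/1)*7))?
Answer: -146773/4 ≈ -36693.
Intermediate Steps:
(-1 + 12)²*(-315 + (-11 + (5/4 + 2/1)*7)) = 11²*(-315 + (-11 + (5*(¼) + 2*1)*7)) = 121*(-315 + (-11 + (5/4 + 2)*7)) = 121*(-315 + (-11 + (13/4)*7)) = 121*(-315 + (-11 + 91/4)) = 121*(-315 + 47/4) = 121*(-1213/4) = -146773/4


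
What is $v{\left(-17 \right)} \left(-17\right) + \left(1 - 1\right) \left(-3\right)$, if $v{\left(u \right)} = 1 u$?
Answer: $289$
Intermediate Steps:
$v{\left(u \right)} = u$
$v{\left(-17 \right)} \left(-17\right) + \left(1 - 1\right) \left(-3\right) = \left(-17\right) \left(-17\right) + \left(1 - 1\right) \left(-3\right) = 289 + 0 \left(-3\right) = 289 + 0 = 289$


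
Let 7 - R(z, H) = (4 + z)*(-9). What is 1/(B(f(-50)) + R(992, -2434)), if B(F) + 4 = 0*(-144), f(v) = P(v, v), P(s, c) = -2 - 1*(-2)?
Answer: 1/8967 ≈ 0.00011152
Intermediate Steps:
P(s, c) = 0 (P(s, c) = -2 + 2 = 0)
f(v) = 0
B(F) = -4 (B(F) = -4 + 0*(-144) = -4 + 0 = -4)
R(z, H) = 43 + 9*z (R(z, H) = 7 - (4 + z)*(-9) = 7 - (-36 - 9*z) = 7 + (36 + 9*z) = 43 + 9*z)
1/(B(f(-50)) + R(992, -2434)) = 1/(-4 + (43 + 9*992)) = 1/(-4 + (43 + 8928)) = 1/(-4 + 8971) = 1/8967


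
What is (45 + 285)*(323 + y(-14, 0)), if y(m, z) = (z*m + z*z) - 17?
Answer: 100980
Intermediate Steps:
y(m, z) = -17 + z**2 + m*z (y(m, z) = (m*z + z**2) - 17 = (z**2 + m*z) - 17 = -17 + z**2 + m*z)
(45 + 285)*(323 + y(-14, 0)) = (45 + 285)*(323 + (-17 + 0**2 - 14*0)) = 330*(323 + (-17 + 0 + 0)) = 330*(323 - 17) = 330*306 = 100980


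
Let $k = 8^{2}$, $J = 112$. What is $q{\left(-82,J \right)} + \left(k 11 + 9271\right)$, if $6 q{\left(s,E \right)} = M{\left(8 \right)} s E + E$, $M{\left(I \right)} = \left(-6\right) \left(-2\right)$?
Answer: $- \frac{25123}{3} \approx -8374.3$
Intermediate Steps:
$k = 64$
$M{\left(I \right)} = 12$
$q{\left(s,E \right)} = \frac{E}{6} + 2 E s$ ($q{\left(s,E \right)} = \frac{12 s E + E}{6} = \frac{12 E s + E}{6} = \frac{E + 12 E s}{6} = \frac{E}{6} + 2 E s$)
$q{\left(-82,J \right)} + \left(k 11 + 9271\right) = \frac{1}{6} \cdot 112 \left(1 + 12 \left(-82\right)\right) + \left(64 \cdot 11 + 9271\right) = \frac{1}{6} \cdot 112 \left(1 - 984\right) + \left(704 + 9271\right) = \frac{1}{6} \cdot 112 \left(-983\right) + 9975 = - \frac{55048}{3} + 9975 = - \frac{25123}{3}$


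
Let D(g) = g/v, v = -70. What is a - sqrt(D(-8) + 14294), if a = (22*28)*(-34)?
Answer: -20944 - sqrt(17510290)/35 ≈ -21064.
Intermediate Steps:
D(g) = -g/70 (D(g) = g/(-70) = g*(-1/70) = -g/70)
a = -20944 (a = 616*(-34) = -20944)
a - sqrt(D(-8) + 14294) = -20944 - sqrt(-1/70*(-8) + 14294) = -20944 - sqrt(4/35 + 14294) = -20944 - sqrt(500294/35) = -20944 - sqrt(17510290)/35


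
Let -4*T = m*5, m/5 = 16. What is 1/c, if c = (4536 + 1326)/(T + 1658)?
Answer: 779/2931 ≈ 0.26578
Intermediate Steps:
m = 80 (m = 5*16 = 80)
T = -100 (T = -20*5 = -¼*400 = -100)
c = 2931/779 (c = (4536 + 1326)/(-100 + 1658) = 5862/1558 = 5862*(1/1558) = 2931/779 ≈ 3.7625)
1/c = 1/(2931/779) = 779/2931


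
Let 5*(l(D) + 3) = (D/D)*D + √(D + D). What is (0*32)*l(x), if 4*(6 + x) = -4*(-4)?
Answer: 0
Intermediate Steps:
x = -2 (x = -6 + (-4*(-4))/4 = -6 + (¼)*16 = -6 + 4 = -2)
l(D) = -3 + D/5 + √2*√D/5 (l(D) = -3 + ((D/D)*D + √(D + D))/5 = -3 + (1*D + √(2*D))/5 = -3 + (D + √2*√D)/5 = -3 + (D/5 + √2*√D/5) = -3 + D/5 + √2*√D/5)
(0*32)*l(x) = (0*32)*(-3 + (⅕)*(-2) + √2*√(-2)/5) = 0*(-3 - ⅖ + √2*(I*√2)/5) = 0*(-3 - ⅖ + 2*I/5) = 0*(-17/5 + 2*I/5) = 0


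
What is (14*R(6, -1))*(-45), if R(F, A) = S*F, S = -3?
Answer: 11340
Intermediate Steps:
R(F, A) = -3*F
(14*R(6, -1))*(-45) = (14*(-3*6))*(-45) = (14*(-18))*(-45) = -252*(-45) = 11340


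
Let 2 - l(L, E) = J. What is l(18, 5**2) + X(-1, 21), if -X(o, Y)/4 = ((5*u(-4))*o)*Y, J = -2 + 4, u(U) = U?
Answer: -1680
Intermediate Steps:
J = 2
X(o, Y) = 80*Y*o (X(o, Y) = -4*(5*(-4))*o*Y = -4*(-20*o)*Y = -(-80)*Y*o = 80*Y*o)
l(L, E) = 0 (l(L, E) = 2 - 1*2 = 2 - 2 = 0)
l(18, 5**2) + X(-1, 21) = 0 + 80*21*(-1) = 0 - 1680 = -1680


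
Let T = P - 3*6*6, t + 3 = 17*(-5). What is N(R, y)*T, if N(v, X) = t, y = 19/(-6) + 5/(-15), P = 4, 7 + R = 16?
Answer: 9152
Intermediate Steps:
t = -88 (t = -3 + 17*(-5) = -3 - 85 = -88)
R = 9 (R = -7 + 16 = 9)
y = -7/2 (y = 19*(-⅙) + 5*(-1/15) = -19/6 - ⅓ = -7/2 ≈ -3.5000)
N(v, X) = -88
T = -104 (T = 4 - 3*6*6 = 4 - 18*6 = 4 - 1*108 = 4 - 108 = -104)
N(R, y)*T = -88*(-104) = 9152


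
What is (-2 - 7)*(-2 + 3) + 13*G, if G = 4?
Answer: 43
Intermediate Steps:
(-2 - 7)*(-2 + 3) + 13*G = (-2 - 7)*(-2 + 3) + 13*4 = -9*1 + 52 = -9 + 52 = 43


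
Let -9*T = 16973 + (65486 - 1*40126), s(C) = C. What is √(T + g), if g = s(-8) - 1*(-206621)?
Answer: 4*√113574/3 ≈ 449.34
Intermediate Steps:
g = 206613 (g = -8 - 1*(-206621) = -8 + 206621 = 206613)
T = -14111/3 (T = -(16973 + (65486 - 1*40126))/9 = -(16973 + (65486 - 40126))/9 = -(16973 + 25360)/9 = -⅑*42333 = -14111/3 ≈ -4703.7)
√(T + g) = √(-14111/3 + 206613) = √(605728/3) = 4*√113574/3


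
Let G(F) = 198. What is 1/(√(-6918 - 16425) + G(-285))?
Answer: 66/20849 - I*√23343/62547 ≈ 0.0031656 - 0.0024427*I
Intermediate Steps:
1/(√(-6918 - 16425) + G(-285)) = 1/(√(-6918 - 16425) + 198) = 1/(√(-23343) + 198) = 1/(I*√23343 + 198) = 1/(198 + I*√23343)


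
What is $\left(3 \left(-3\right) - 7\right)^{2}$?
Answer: $256$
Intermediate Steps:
$\left(3 \left(-3\right) - 7\right)^{2} = \left(-9 - 7\right)^{2} = \left(-16\right)^{2} = 256$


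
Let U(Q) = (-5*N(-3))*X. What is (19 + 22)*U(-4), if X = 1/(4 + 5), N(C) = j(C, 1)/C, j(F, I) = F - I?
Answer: -820/27 ≈ -30.370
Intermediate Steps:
N(C) = (-1 + C)/C (N(C) = (C - 1*1)/C = (C - 1)/C = (-1 + C)/C)
X = 1/9 ≈ 0.11111
U(Q) = -20/27 (U(Q) = -5*(-1 - 3)/(-3)*(1/9) = -(-5)*(-4)/3*(1/9) = -5*4/3*(1/9) = -20/3*1/9 = -20/27)
(19 + 22)*U(-4) = (19 + 22)*(-20/27) = 41*(-20/27) = -820/27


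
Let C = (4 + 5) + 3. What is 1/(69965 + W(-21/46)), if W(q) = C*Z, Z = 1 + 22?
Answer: 1/70241 ≈ 1.4237e-5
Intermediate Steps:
Z = 23
C = 12 (C = 9 + 3 = 12)
W(q) = 276 (W(q) = 12*23 = 276)
1/(69965 + W(-21/46)) = 1/(69965 + 276) = 1/70241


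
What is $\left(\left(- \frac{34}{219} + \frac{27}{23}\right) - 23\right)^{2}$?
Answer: $\frac{12258918400}{25371369} \approx 483.18$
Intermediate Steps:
$\left(\left(- \frac{34}{219} + \frac{27}{23}\right) - 23\right)^{2} = \left(\frac{5131}{5037} - 23\right)^{2} = \left(- \frac{110720}{5037}\right)^{2} = \frac{12258918400}{25371369}$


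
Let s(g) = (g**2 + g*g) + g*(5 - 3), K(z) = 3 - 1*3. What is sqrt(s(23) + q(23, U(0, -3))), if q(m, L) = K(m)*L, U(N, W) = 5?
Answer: 4*sqrt(69) ≈ 33.227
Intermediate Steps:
K(z) = 0 (K(z) = 3 - 3 = 0)
s(g) = 2*g + 2*g**2 (s(g) = (g**2 + g**2) + g*2 = 2*g**2 + 2*g = 2*g + 2*g**2)
q(m, L) = 0 (q(m, L) = 0*L = 0)
sqrt(s(23) + q(23, U(0, -3))) = sqrt(2*23*(1 + 23) + 0) = sqrt(2*23*24 + 0) = sqrt(1104 + 0) = sqrt(1104) = 4*sqrt(69)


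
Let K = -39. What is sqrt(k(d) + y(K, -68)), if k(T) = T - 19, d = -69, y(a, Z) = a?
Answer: I*sqrt(127) ≈ 11.269*I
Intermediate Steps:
k(T) = -19 + T
sqrt(k(d) + y(K, -68)) = sqrt((-19 - 69) - 39) = sqrt(-88 - 39) = sqrt(-127) = I*sqrt(127)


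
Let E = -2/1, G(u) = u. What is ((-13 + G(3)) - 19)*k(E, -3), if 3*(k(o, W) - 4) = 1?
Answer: -377/3 ≈ -125.67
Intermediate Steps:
E = -2 (E = -2*1 = -2)
k(o, W) = 13/3 (k(o, W) = 4 + (⅓)*1 = 4 + ⅓ = 13/3)
((-13 + G(3)) - 19)*k(E, -3) = ((-13 + 3) - 19)*(13/3) = (-10 - 19)*(13/3) = -29*13/3 = -377/3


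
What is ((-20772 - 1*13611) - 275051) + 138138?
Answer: -171296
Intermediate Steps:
((-20772 - 1*13611) - 275051) + 138138 = ((-20772 - 13611) - 275051) + 138138 = (-34383 - 275051) + 138138 = -309434 + 138138 = -171296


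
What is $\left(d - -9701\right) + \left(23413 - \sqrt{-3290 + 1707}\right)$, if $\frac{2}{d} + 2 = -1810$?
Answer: $\frac{30001283}{906} - i \sqrt{1583} \approx 33114.0 - 39.787 i$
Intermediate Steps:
$d = - \frac{1}{906}$ ($d = \frac{2}{-2 - 1810} = \frac{2}{-1812} = 2 \left(- \frac{1}{1812}\right) = - \frac{1}{906} \approx -0.0011038$)
$\left(d - -9701\right) + \left(23413 - \sqrt{-3290 + 1707}\right) = \left(- \frac{1}{906} - -9701\right) + \left(23413 - \sqrt{-3290 + 1707}\right) = \left(- \frac{1}{906} + 9701\right) + \left(23413 - \sqrt{-1583}\right) = \frac{8789105}{906} + \left(23413 - i \sqrt{1583}\right) = \frac{30001283}{906} - i \sqrt{1583}$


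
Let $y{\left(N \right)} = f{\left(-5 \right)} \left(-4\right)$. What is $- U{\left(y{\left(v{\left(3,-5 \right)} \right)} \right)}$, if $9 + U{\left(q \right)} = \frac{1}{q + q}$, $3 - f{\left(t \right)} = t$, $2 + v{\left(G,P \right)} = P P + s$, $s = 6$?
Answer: $\frac{577}{64} \approx 9.0156$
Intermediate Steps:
$v{\left(G,P \right)} = 4 + P^{2}$ ($v{\left(G,P \right)} = -2 + \left(P P + 6\right) = -2 + \left(P^{2} + 6\right) = -2 + \left(6 + P^{2}\right) = 4 + P^{2}$)
$f{\left(t \right)} = 3 - t$
$y{\left(N \right)} = -32$ ($y{\left(N \right)} = \left(3 - -5\right) \left(-4\right) = \left(3 + 5\right) \left(-4\right) = 8 \left(-4\right) = -32$)
$U{\left(q \right)} = -9 + \frac{1}{2 q}$ ($U{\left(q \right)} = -9 + \frac{1}{q + q} = -9 + \frac{1}{2 q}$)
$- U{\left(y{\left(v{\left(3,-5 \right)} \right)} \right)} = - (-9 + \frac{1}{2 \left(-32\right)}) = - (-9 + \frac{1}{2} \left(- \frac{1}{32}\right)) = - (-9 - \frac{1}{64}) = \left(-1\right) \left(- \frac{577}{64}\right) = \frac{577}{64}$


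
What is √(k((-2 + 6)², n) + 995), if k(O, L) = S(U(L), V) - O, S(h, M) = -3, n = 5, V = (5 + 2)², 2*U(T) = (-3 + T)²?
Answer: 4*√61 ≈ 31.241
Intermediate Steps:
U(T) = (-3 + T)²/2
V = 49 (V = 7² = 49)
k(O, L) = -3 - O
√(k((-2 + 6)², n) + 995) = √((-3 - (-2 + 6)²) + 995) = √((-3 - 1*4²) + 995) = √((-3 - 1*16) + 995) = √((-3 - 16) + 995) = √(-19 + 995) = √976 = 4*√61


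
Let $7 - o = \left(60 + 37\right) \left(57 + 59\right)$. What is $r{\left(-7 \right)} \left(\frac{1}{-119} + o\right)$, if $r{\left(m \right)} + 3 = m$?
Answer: $\frac{13381560}{119} \approx 1.1245 \cdot 10^{5}$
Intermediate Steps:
$r{\left(m \right)} = -3 + m$
$o = -11245$ ($o = 7 - \left(60 + 37\right) \left(57 + 59\right) = 7 - 97 \cdot 116 = 7 - 11252 = -11245$)
$r{\left(-7 \right)} \left(\frac{1}{-119} + o\right) = \left(-3 - 7\right) \left(\frac{1}{-119} - 11245\right) = - 10 \left(- \frac{1}{119} - 11245\right) = \left(-10\right) \left(- \frac{1338156}{119}\right) = \frac{13381560}{119}$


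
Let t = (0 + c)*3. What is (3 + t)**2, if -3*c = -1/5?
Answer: 256/25 ≈ 10.240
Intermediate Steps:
c = 1/15 (c = -(-1)/(3*5) = -1/3*(-1/5) = 1/15 ≈ 0.066667)
t = 1/5 (t = (0 + 1/15)*3 = (1/15)*3 = 1/5 ≈ 0.20000)
(3 + t)**2 = (3 + 1/5)**2 = (16/5)**2 = 256/25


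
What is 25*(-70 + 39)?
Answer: -775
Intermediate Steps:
25*(-70 + 39) = 25*(-31) = -775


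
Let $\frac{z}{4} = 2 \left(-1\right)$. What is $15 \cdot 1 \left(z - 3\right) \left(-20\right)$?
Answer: $3300$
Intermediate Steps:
$z = -8$ ($z = 4 \cdot 2 \left(-1\right) = 4 \left(-2\right) = -8$)
$15 \cdot 1 \left(z - 3\right) \left(-20\right) = 15 \cdot 1 \left(-8 - 3\right) \left(-20\right) = 15 \cdot 1 \left(-11\right) \left(-20\right) = 15 \left(-11\right) \left(-20\right) = \left(-165\right) \left(-20\right) = 3300$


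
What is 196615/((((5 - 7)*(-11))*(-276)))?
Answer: -196615/6072 ≈ -32.381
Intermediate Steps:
196615/((((5 - 7)*(-11))*(-276))) = 196615/((-2*(-11)*(-276))) = 196615/((22*(-276))) = 196615/(-6072) = 196615*(-1/6072) = -196615/6072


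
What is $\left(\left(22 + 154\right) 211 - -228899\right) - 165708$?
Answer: $100327$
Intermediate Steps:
$\left(\left(22 + 154\right) 211 - -228899\right) - 165708 = \left(176 \cdot 211 + 228899\right) - 165708 = \left(37136 + 228899\right) - 165708 = 266035 - 165708 = 100327$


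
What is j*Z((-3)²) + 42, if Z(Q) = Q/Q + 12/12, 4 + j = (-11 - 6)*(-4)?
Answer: 170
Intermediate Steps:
j = 64 (j = -4 + (-11 - 6)*(-4) = -4 - 17*(-4) = -4 + 68 = 64)
Z(Q) = 2 (Z(Q) = 1 + 12*(1/12) = 1 + 1 = 2)
j*Z((-3)²) + 42 = 64*2 + 42 = 128 + 42 = 170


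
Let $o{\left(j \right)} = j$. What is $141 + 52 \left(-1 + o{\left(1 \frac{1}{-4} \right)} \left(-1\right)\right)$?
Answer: $102$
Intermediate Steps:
$141 + 52 \left(-1 + o{\left(1 \frac{1}{-4} \right)} \left(-1\right)\right) = 141 + 52 \left(-1 + 1 \frac{1}{-4} \left(-1\right)\right) = 141 + 52 \left(-1 + 1 \left(- \frac{1}{4}\right) \left(-1\right)\right) = 141 + 52 \left(-1 - - \frac{1}{4}\right) = 141 + 52 \left(-1 + \frac{1}{4}\right) = 141 + 52 \left(- \frac{3}{4}\right) = 141 - 39 = 102$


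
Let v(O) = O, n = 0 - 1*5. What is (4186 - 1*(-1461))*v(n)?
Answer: -28235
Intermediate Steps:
n = -5 (n = 0 - 5 = -5)
(4186 - 1*(-1461))*v(n) = (4186 - 1*(-1461))*(-5) = (4186 + 1461)*(-5) = 5647*(-5) = -28235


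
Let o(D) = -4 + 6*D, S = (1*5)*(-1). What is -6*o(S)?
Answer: 204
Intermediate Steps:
S = -5 (S = 5*(-1) = -5)
-6*o(S) = -6*(-4 + 6*(-5)) = -6*(-4 - 30) = -6*(-34) = 204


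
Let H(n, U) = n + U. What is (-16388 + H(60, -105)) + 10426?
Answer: -6007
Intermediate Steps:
H(n, U) = U + n
(-16388 + H(60, -105)) + 10426 = (-16388 + (-105 + 60)) + 10426 = (-16388 - 45) + 10426 = -16433 + 10426 = -6007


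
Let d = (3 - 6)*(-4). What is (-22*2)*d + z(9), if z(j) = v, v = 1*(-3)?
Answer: -531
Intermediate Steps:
v = -3
z(j) = -3
d = 12 (d = -3*(-4) = 12)
(-22*2)*d + z(9) = -22*2*12 - 3 = -44*12 - 3 = -528 - 3 = -531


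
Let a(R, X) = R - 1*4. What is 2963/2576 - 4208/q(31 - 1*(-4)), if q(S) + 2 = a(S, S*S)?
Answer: -10753881/74704 ≈ -143.95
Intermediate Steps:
a(R, X) = -4 + R (a(R, X) = R - 4 = -4 + R)
q(S) = -6 + S (q(S) = -2 + (-4 + S) = -6 + S)
2963/2576 - 4208/q(31 - 1*(-4)) = 2963/2576 - 4208/(-6 + (31 - 1*(-4))) = 2963*(1/2576) - 4208/(-6 + (31 + 4)) = 2963/2576 - 4208/(-6 + 35) = 2963/2576 - 4208/29 = -10753881/74704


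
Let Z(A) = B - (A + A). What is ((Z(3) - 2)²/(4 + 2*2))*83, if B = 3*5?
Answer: 4067/8 ≈ 508.38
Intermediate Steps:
B = 15
Z(A) = 15 - 2*A (Z(A) = 15 - (A + A) = 15 - 2*A)
((Z(3) - 2)²/(4 + 2*2))*83 = (((15 - 2*3) - 2)²/(4 + 2*2))*83 = (((15 - 6) - 2)²/(4 + 4))*83 = ((9 - 2)²/8)*83 = (7²*(⅛))*83 = (49*(⅛))*83 = (49/8)*83 = 4067/8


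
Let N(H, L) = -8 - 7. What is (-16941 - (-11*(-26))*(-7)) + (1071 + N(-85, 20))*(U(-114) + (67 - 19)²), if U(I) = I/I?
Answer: 2419141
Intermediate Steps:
U(I) = 1
N(H, L) = -15
(-16941 - (-11*(-26))*(-7)) + (1071 + N(-85, 20))*(U(-114) + (67 - 19)²) = (-16941 - (-11*(-26))*(-7)) + (1071 - 15)*(1 + (67 - 19)²) = (-16941 - 286*(-7)) + 1056*(1 + 48²) = (-16941 - 1*(-2002)) + 1056*(1 + 2304) = (-16941 + 2002) + 1056*2305 = -14939 + 2434080 = 2419141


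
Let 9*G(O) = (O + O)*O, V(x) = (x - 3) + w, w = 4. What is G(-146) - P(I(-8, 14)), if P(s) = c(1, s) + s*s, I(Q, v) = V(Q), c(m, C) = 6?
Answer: 42137/9 ≈ 4681.9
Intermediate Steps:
V(x) = 1 + x (V(x) = (x - 3) + 4 = (-3 + x) + 4 = 1 + x)
I(Q, v) = 1 + Q
G(O) = 2*O²/9 (G(O) = ((O + O)*O)/9 = ((2*O)*O)/9 = (2*O²)/9 = 2*O²/9)
P(s) = 6 + s² (P(s) = 6 + s*s = 6 + s²)
G(-146) - P(I(-8, 14)) = (2/9)*(-146)² - (6 + (1 - 8)²) = (2/9)*21316 - (6 + (-7)²) = 42632/9 - (6 + 49) = 42632/9 - 1*55 = 42632/9 - 55 = 42137/9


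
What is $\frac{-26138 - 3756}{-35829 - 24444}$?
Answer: $\frac{29894}{60273} \approx 0.49598$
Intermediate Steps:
$\frac{-26138 - 3756}{-35829 - 24444} = \frac{-26138 - 3756}{-60273} = \left(-29894\right) \left(- \frac{1}{60273}\right) = \frac{29894}{60273}$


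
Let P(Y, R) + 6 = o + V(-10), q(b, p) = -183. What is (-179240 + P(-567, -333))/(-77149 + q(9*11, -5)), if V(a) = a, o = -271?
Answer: 179527/77332 ≈ 2.3215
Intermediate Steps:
P(Y, R) = -287 (P(Y, R) = -6 + (-271 - 10) = -6 - 281 = -287)
(-179240 + P(-567, -333))/(-77149 + q(9*11, -5)) = (-179240 - 287)/(-77149 - 183) = -179527/(-77332) = -179527*(-1/77332) = 179527/77332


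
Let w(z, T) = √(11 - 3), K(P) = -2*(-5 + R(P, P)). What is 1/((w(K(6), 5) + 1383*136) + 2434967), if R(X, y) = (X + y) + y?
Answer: 2623055/6880417533017 - 2*√2/6880417533017 ≈ 3.8123e-7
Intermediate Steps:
R(X, y) = X + 2*y
K(P) = 10 - 6*P (K(P) = -2*(-5 + (P + 2*P)) = -2*(-5 + 3*P) = 10 - 6*P)
w(z, T) = 2*√2 (w(z, T) = √8 = 2*√2)
1/((w(K(6), 5) + 1383*136) + 2434967) = 1/((2*√2 + 1383*136) + 2434967) = 1/((2*√2 + 188088) + 2434967) = 1/((188088 + 2*√2) + 2434967) = 1/(2623055 + 2*√2)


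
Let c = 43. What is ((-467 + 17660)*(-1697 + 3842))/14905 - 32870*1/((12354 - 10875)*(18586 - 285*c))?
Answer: 6278503512553/2537521779 ≈ 2474.3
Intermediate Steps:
((-467 + 17660)*(-1697 + 3842))/14905 - 32870*1/((12354 - 10875)*(18586 - 285*c)) = ((-467 + 17660)*(-1697 + 3842))/14905 - 32870*1/((12354 - 10875)*(18586 - 285*43)) = (17193*2145)*(1/14905) - 32870*1/(1479*(18586 - 12255)) = 36878985*(1/14905) - 32870/(6331*1479) = 670527/271 - 32870/9363549 = 6278503512553/2537521779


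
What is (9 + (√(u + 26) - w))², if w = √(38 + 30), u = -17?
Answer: 212 - 48*√17 ≈ 14.091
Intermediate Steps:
w = 2*√17 (w = √68 = 2*√17 ≈ 8.2462)
(9 + (√(u + 26) - w))² = (9 + (√(-17 + 26) - 2*√17))² = (9 + (√9 - 2*√17))² = (9 + (3 - 2*√17))² = (12 - 2*√17)²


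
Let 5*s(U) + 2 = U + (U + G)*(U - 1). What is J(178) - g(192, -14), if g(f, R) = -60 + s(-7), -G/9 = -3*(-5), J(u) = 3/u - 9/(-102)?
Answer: -1250456/7565 ≈ -165.29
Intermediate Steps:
J(u) = 3/34 + 3/u (J(u) = 3/u - 9*(-1/102) = 3/u + 3/34 = 3/34 + 3/u)
G = -135 (G = -(-27)*(-5) = -9*15 = -135)
s(U) = -2/5 + U/5 + (-1 + U)*(-135 + U)/5 (s(U) = -2/5 + (U + (U - 135)*(U - 1))/5 = -2/5 + (U + (-135 + U)*(-1 + U))/5 = -2/5 + (U + (-1 + U)*(-135 + U))/5 = -2/5 + (U/5 + (-1 + U)*(-135 + U)/5) = -2/5 + U/5 + (-1 + U)*(-135 + U)/5)
g(f, R) = 827/5 (g(f, R) = -60 + (133/5 - 27*(-7) + (1/5)*(-7)**2) = -60 + (133/5 + 189 + (1/5)*49) = -60 + (133/5 + 189 + 49/5) = -60 + 1127/5 = 827/5)
J(178) - g(192, -14) = (3/34 + 3/178) - 1*827/5 = (3/34 + 3*(1/178)) - 827/5 = (3/34 + 3/178) - 827/5 = 159/1513 - 827/5 = -1250456/7565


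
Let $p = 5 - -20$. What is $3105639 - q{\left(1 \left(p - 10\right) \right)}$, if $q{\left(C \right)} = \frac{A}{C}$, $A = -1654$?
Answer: $\frac{46586239}{15} \approx 3.1057 \cdot 10^{6}$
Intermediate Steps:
$p = 25$ ($p = 5 + 20 = 25$)
$q{\left(C \right)} = - \frac{1654}{C}$
$3105639 - q{\left(1 \left(p - 10\right) \right)} = 3105639 - - \frac{1654}{1 \left(25 - 10\right)} = 3105639 - - \frac{1654}{1 \cdot 15} = 3105639 - - \frac{1654}{15} = 3105639 + \frac{1654}{15} = \frac{46586239}{15}$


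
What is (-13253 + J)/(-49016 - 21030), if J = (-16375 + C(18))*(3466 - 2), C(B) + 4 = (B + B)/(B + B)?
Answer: 56746645/70046 ≈ 810.13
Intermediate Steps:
C(B) = -3 (C(B) = -4 + (B + B)/(B + B) = -4 + (2*B)/((2*B)) = -4 + (2*B)*(1/(2*B)) = -4 + 1 = -3)
J = -56733392 (J = (-16375 - 3)*(3466 - 2) = -16378*3464 = -56733392)
(-13253 + J)/(-49016 - 21030) = (-13253 - 56733392)/(-49016 - 21030) = -56746645/(-70046) = -56746645*(-1/70046) = 56746645/70046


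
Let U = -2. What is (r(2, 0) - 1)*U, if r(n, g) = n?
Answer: -2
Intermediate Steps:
(r(2, 0) - 1)*U = (2 - 1)*(-2) = 1*(-2) = -2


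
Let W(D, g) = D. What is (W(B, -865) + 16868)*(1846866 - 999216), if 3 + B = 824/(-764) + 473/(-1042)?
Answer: 1422441903658875/99511 ≈ 1.4294e+10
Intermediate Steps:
B = -902061/199022 (B = -3 + (824/(-764) + 473/(-1042)) = -3 + (824*(-1/764) + 473*(-1/1042)) = -3 + (-206/191 - 473/1042) = -3 - 304995/199022 = -902061/199022 ≈ -4.5325)
(W(B, -865) + 16868)*(1846866 - 999216) = (-902061/199022 + 16868)*(1846866 - 999216) = (3356201035/199022)*847650 = 1422441903658875/99511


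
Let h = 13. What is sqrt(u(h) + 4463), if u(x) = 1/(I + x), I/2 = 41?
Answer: sqrt(40278670)/95 ≈ 66.806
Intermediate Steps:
I = 82 (I = 2*41 = 82)
u(x) = 1/(82 + x)
sqrt(u(h) + 4463) = sqrt(1/(82 + 13) + 4463) = sqrt(1/95 + 4463) = sqrt(423986/95) = sqrt(40278670)/95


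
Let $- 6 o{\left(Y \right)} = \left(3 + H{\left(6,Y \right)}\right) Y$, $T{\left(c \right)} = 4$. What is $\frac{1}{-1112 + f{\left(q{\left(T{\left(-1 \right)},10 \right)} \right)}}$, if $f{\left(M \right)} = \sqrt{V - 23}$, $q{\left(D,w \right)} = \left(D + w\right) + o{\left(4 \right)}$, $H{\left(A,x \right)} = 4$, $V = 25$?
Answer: $- \frac{556}{618271} - \frac{\sqrt{2}}{1236542} \approx -0.00090043$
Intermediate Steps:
$o{\left(Y \right)} = - \frac{7 Y}{6}$ ($o{\left(Y \right)} = - \frac{\left(3 + 4\right) Y}{6} = - \frac{7 Y}{6}$)
$q{\left(D,w \right)} = - \frac{14}{3} + D + w$ ($q{\left(D,w \right)} = \left(D + w\right) - \frac{14}{3} = - \frac{14}{3} + D + w$)
$f{\left(M \right)} = \sqrt{2}$ ($f{\left(M \right)} = \sqrt{25 - 23} = \sqrt{2}$)
$\frac{1}{-1112 + f{\left(q{\left(T{\left(-1 \right)},10 \right)} \right)}} = \frac{1}{-1112 + \sqrt{2}}$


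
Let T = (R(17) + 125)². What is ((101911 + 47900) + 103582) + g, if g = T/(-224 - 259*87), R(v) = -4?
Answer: 5766449860/22757 ≈ 2.5339e+5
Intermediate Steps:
T = 14641 (T = (-4 + 125)² = 121² = 14641)
g = -14641/22757 (g = 14641/(-224 - 259*87) = 14641/(-224 - 22533) = 14641/(-22757) = 14641*(-1/22757) = -14641/22757 ≈ -0.64336)
((101911 + 47900) + 103582) + g = ((101911 + 47900) + 103582) - 14641/22757 = (149811 + 103582) - 14641/22757 = 253393 - 14641/22757 = 5766449860/22757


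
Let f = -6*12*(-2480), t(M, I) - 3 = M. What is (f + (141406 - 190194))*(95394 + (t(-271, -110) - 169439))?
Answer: -9643746636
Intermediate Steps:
t(M, I) = 3 + M
f = 178560 (f = -72*(-2480) = 178560)
(f + (141406 - 190194))*(95394 + (t(-271, -110) - 169439)) = (178560 + (141406 - 190194))*(95394 + ((3 - 271) - 169439)) = (178560 - 48788)*(95394 + (-268 - 169439)) = 129772*(95394 - 169707) = 129772*(-74313) = -9643746636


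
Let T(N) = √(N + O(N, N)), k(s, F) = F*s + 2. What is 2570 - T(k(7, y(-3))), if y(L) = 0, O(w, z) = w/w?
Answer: 2570 - √3 ≈ 2568.3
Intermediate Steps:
O(w, z) = 1
k(s, F) = 2 + F*s
T(N) = √(1 + N) (T(N) = √(N + 1) = √(1 + N))
2570 - T(k(7, y(-3))) = 2570 - √(1 + (2 + 0*7)) = 2570 - √(1 + (2 + 0)) = 2570 - √(1 + 2) = 2570 - √3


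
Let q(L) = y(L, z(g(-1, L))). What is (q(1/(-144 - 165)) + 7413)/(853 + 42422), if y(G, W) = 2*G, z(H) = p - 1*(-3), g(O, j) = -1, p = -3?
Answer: 458123/2674395 ≈ 0.17130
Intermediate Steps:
z(H) = 0 (z(H) = -3 - 1*(-3) = -3 + 3 = 0)
q(L) = 2*L
(q(1/(-144 - 165)) + 7413)/(853 + 42422) = (2/(-144 - 165) + 7413)/(853 + 42422) = (2/(-309) + 7413)/43275 = (2*(-1/309) + 7413)*(1/43275) = (-2/309 + 7413)*(1/43275) = (2290615/309)*(1/43275) = 458123/2674395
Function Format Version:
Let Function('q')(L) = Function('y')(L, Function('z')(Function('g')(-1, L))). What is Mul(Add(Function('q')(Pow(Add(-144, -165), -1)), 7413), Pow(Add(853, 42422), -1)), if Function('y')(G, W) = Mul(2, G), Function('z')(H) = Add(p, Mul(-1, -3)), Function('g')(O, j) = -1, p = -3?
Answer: Rational(458123, 2674395) ≈ 0.17130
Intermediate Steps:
Function('z')(H) = 0 (Function('z')(H) = Add(-3, Mul(-1, -3)) = Add(-3, 3) = 0)
Function('q')(L) = Mul(2, L)
Mul(Add(Function('q')(Pow(Add(-144, -165), -1)), 7413), Pow(Add(853, 42422), -1)) = Mul(Add(Mul(2, Pow(Add(-144, -165), -1)), 7413), Pow(Add(853, 42422), -1)) = Mul(Add(Mul(2, Pow(-309, -1)), 7413), Pow(43275, -1)) = Mul(Add(Mul(2, Rational(-1, 309)), 7413), Rational(1, 43275)) = Mul(Add(Rational(-2, 309), 7413), Rational(1, 43275)) = Mul(Rational(2290615, 309), Rational(1, 43275)) = Rational(458123, 2674395)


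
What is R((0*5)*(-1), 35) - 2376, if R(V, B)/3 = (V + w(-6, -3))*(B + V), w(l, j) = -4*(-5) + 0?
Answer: -276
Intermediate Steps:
w(l, j) = 20 (w(l, j) = 20 + 0 = 20)
R(V, B) = 3*(20 + V)*(B + V) (R(V, B) = 3*((V + 20)*(B + V)) = 3*((20 + V)*(B + V)) = 3*(20 + V)*(B + V))
R((0*5)*(-1), 35) - 2376 = (3*((0*5)*(-1))**2 + 60*35 + 60*((0*5)*(-1)) + 3*35*((0*5)*(-1))) - 2376 = (3*(0*(-1))**2 + 2100 + 60*(0*(-1)) + 3*35*(0*(-1))) - 2376 = (3*0**2 + 2100 + 60*0 + 3*35*0) - 2376 = (3*0 + 2100 + 0 + 0) - 2376 = (0 + 2100 + 0 + 0) - 2376 = 2100 - 2376 = -276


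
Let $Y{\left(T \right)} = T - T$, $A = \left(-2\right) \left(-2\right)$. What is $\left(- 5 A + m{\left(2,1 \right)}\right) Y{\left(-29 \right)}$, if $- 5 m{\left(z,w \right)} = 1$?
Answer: $0$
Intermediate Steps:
$m{\left(z,w \right)} = - \frac{1}{5}$ ($m{\left(z,w \right)} = \left(- \frac{1}{5}\right) 1 = - \frac{1}{5}$)
$A = 4$
$Y{\left(T \right)} = 0$
$\left(- 5 A + m{\left(2,1 \right)}\right) Y{\left(-29 \right)} = \left(\left(-5\right) 4 - \frac{1}{5}\right) 0 = \left(-20 - \frac{1}{5}\right) 0 = \left(- \frac{101}{5}\right) 0 = 0$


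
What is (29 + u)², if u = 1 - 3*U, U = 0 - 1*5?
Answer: 2025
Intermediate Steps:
U = -5 (U = 0 - 5 = -5)
u = 16 (u = 1 - 3*(-5) = 1 + 15 = 16)
(29 + u)² = (29 + 16)² = 45² = 2025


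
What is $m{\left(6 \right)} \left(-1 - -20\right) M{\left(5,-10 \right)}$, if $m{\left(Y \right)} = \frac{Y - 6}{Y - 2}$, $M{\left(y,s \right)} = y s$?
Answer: $0$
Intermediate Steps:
$M{\left(y,s \right)} = s y$
$m{\left(Y \right)} = \frac{-6 + Y}{-2 + Y}$
$m{\left(6 \right)} \left(-1 - -20\right) M{\left(5,-10 \right)} = \frac{-6 + 6}{-2 + 6} \left(-1 - -20\right) \left(\left(-10\right) 5\right) = \frac{1}{4} \cdot 0 \left(-1 + 20\right) \left(-50\right) = \frac{1}{4} \cdot 0 \cdot 19 \left(-50\right) = 0 \cdot 19 \left(-50\right) = 0 \left(-50\right) = 0$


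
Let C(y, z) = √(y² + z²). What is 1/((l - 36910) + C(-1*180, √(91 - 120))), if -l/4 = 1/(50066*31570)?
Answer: -5763137965054904858655/212712367872985304161701326 - 156140286238269025*√32371/212712367872985304161701326 ≈ -2.7226e-5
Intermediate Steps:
l = -1/395145905 (l = -4/(50066*31570) = -2/(25033*31570) = -4*1/1580583620 = -1/395145905 ≈ -2.5307e-9)
1/((l - 36910) + C(-1*180, √(91 - 120))) = 1/((-1/395145905 - 36910) + √((-1*180)² + (√(91 - 120))²)) = 1/(-14584835353551/395145905 + √((-180)² + (√(-29))²)) = 1/(-14584835353551/395145905 + √(32400 + (I*√29)²)) = 1/(-14584835353551/395145905 + √(32400 - 29)) = 1/(-14584835353551/395145905 + √32371)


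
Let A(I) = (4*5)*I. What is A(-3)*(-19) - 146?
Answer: 994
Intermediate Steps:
A(I) = 20*I
A(-3)*(-19) - 146 = (20*(-3))*(-19) - 146 = -60*(-19) - 146 = 1140 - 146 = 994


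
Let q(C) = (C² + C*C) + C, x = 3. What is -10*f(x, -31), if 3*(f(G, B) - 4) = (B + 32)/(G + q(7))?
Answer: -6485/162 ≈ -40.031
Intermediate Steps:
q(C) = C + 2*C² (q(C) = (C² + C²) + C = 2*C² + C = C + 2*C²)
f(G, B) = 4 + (32 + B)/(3*(105 + G)) (f(G, B) = 4 + ((B + 32)/(G + 7*(1 + 2*7)))/3 = 4 + ((32 + B)/(G + 7*(1 + 14)))/3 = 4 + ((32 + B)/(G + 7*15))/3 = 4 + ((32 + B)/(G + 105))/3 = 4 + ((32 + B)/(105 + G))/3 = 4 + (32 + B)/(3*(105 + G)))
-10*f(x, -31) = -10*(1292 - 31 + 12*3)/(3*(105 + 3)) = -10*(1292 - 31 + 36)/(3*108) = -10*1297/(3*108) = -10*1297/324 = -6485/162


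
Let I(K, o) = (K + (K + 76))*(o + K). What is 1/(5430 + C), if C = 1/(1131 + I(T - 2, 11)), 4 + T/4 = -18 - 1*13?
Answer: 28379/154097971 ≈ 0.00018416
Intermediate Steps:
T = -140 (T = -16 + 4*(-18 - 1*13) = -16 + 4*(-18 - 13) = -16 + 4*(-31) = -16 - 124 = -140)
I(K, o) = (76 + 2*K)*(K + o) (I(K, o) = (K + (76 + K))*(K + o) = (76 + 2*K)*(K + o))
C = 1/28379 (C = 1/(1131 + (2*(-140 - 2)**2 + 76*(-140 - 2) + 76*11 + 2*(-140 - 2)*11)) = 1/(1131 + (2*(-142)**2 + 76*(-142) + 836 + 2*(-142)*11)) = 1/(1131 + (2*20164 - 10792 + 836 - 3124)) = 1/(1131 + (40328 - 10792 + 836 - 3124)) = 1/(1131 + 27248) = 1/28379 ≈ 3.5237e-5)
1/(5430 + C) = 1/(5430 + 1/28379) = 1/(154097971/28379) = 28379/154097971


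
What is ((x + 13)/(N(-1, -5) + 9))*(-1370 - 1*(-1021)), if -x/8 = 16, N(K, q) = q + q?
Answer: -40135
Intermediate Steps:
N(K, q) = 2*q
x = -128 (x = -8*16 = -128)
((x + 13)/(N(-1, -5) + 9))*(-1370 - 1*(-1021)) = ((-128 + 13)/(2*(-5) + 9))*(-1370 - 1*(-1021)) = (-115/(-10 + 9))*(-1370 + 1021) = -115/(-1)*(-349) = -115*(-1)*(-349) = 115*(-349) = -40135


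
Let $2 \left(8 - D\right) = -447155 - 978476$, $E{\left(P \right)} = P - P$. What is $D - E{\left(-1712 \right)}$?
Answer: $\frac{1425647}{2} \approx 7.1282 \cdot 10^{5}$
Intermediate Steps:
$E{\left(P \right)} = 0$
$D = \frac{1425647}{2}$ ($D = 8 - \frac{-447155 - 978476}{2} = 8 - - \frac{1425631}{2} = 8 + \frac{1425631}{2} = \frac{1425647}{2} \approx 7.1282 \cdot 10^{5}$)
$D - E{\left(-1712 \right)} = \frac{1425647}{2} - 0 = \frac{1425647}{2} + 0 = \frac{1425647}{2}$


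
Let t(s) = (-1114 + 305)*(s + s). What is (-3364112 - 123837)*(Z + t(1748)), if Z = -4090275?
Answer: 24131511186511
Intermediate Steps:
t(s) = -1618*s
(-3364112 - 123837)*(Z + t(1748)) = (-3364112 - 123837)*(-4090275 - 1618*1748) = -3487949*(-4090275 - 2828264) = -3487949*(-6918539) = 24131511186511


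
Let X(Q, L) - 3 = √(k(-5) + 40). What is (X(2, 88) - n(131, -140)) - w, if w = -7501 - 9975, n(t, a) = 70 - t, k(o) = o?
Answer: 17540 + √35 ≈ 17546.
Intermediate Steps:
X(Q, L) = 3 + √35 (X(Q, L) = 3 + √(-5 + 40) = 3 + √35)
w = -17476
(X(2, 88) - n(131, -140)) - w = ((3 + √35) - (70 - 1*131)) - 1*(-17476) = ((3 + √35) - (70 - 131)) + 17476 = ((3 + √35) - 1*(-61)) + 17476 = ((3 + √35) + 61) + 17476 = (64 + √35) + 17476 = 17540 + √35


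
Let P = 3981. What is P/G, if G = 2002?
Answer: 3981/2002 ≈ 1.9885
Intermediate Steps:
P/G = 3981/2002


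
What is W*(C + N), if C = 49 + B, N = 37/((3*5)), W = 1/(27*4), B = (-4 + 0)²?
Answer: 253/405 ≈ 0.62469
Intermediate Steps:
B = 16 (B = (-4)² = 16)
W = 1/108 ≈ 0.0092593
N = 37/15 ≈ 2.4667
C = 65 (C = 49 + 16 = 65)
W*(C + N) = (65 + 37/15)/108 = (1/108)*(1012/15) = 253/405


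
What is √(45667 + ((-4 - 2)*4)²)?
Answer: √46243 ≈ 215.04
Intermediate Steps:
√(45667 + ((-4 - 2)*4)²) = √(45667 + (-6*4)²) = √(45667 + (-24)²) = √(45667 + 576) = √46243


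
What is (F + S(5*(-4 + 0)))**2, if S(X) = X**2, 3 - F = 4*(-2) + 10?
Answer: 160801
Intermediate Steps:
F = 1 (F = 3 - (4*(-2) + 10) = 3 - (-8 + 10) = 3 - 1*2 = 3 - 2 = 1)
(F + S(5*(-4 + 0)))**2 = (1 + (5*(-4 + 0))**2)**2 = (1 + (5*(-4))**2)**2 = (1 + (-20)**2)**2 = (1 + 400)**2 = 401**2 = 160801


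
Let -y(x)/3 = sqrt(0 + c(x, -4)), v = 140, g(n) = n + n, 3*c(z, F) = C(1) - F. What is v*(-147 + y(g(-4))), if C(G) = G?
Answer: -20580 - 140*sqrt(15) ≈ -21122.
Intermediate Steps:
c(z, F) = 1/3 - F/3 (c(z, F) = (1 - F)/3 = 1/3 - F/3)
g(n) = 2*n
y(x) = -sqrt(15) (y(x) = -3*sqrt(0 + (1/3 - 1/3*(-4))) = -3*sqrt(0 + (1/3 + 4/3)) = -3*sqrt(0 + 5/3) = -sqrt(15))
v*(-147 + y(g(-4))) = 140*(-147 - sqrt(15)) = -20580 - 140*sqrt(15)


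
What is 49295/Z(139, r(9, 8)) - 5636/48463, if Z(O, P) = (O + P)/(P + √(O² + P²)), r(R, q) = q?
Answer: 19111040188/7124061 + 49295*√19385/147 ≈ 49372.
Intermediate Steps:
Z(O, P) = (O + P)/(P + √(O² + P²))
49295/Z(139, r(9, 8)) - 5636/48463 = 49295/(((139 + 8)/(8 + √(139² + 8²)))) - 5636/48463 = 49295/((147/(8 + √(19321 + 64)))) - 5636*1/48463 = 49295/((147/(8 + √19385))) - 5636/48463 = 49295*(8/147 + √19385/147) - 5636/48463 = (394360/147 + 49295*√19385/147) - 5636/48463 = 19111040188/7124061 + 49295*√19385/147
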